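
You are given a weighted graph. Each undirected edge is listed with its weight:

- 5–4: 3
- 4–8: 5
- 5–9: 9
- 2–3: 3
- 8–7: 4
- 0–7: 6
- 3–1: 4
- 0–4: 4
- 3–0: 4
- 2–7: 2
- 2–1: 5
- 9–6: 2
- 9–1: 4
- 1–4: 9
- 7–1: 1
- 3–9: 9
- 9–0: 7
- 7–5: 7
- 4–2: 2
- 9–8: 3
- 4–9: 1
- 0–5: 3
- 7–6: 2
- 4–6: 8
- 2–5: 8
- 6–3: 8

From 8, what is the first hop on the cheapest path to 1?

7

Compare a few routes:
8–9–6–7–1: 3+2+2+1 = 8
8–9–1: 3+4 = 7
8–7–1: 4+1 = 5
8–9–4–2–7–1: 3+1+2+2+1 = 9
Cheapest is 8–7–1 at 5.
So from 8 the first move is to 7.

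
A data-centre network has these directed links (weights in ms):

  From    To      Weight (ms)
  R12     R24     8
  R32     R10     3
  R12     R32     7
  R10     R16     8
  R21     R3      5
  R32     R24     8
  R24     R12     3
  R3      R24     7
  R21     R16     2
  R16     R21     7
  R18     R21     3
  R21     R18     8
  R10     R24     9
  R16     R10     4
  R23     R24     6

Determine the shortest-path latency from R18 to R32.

25 ms

Settle nodes by increasing distance from R18:
R18: 0
R21: 3  (via R18)
R16: 5  (via R21)
R3: 8  (via R21)
R10: 9  (via R16)
R24: 15  (via R3)
R12: 18  (via R24)
R32: 25  (via R12)
Shortest route: R18 → R21 → R3 → R24 → R12 → R32 = 25 ms.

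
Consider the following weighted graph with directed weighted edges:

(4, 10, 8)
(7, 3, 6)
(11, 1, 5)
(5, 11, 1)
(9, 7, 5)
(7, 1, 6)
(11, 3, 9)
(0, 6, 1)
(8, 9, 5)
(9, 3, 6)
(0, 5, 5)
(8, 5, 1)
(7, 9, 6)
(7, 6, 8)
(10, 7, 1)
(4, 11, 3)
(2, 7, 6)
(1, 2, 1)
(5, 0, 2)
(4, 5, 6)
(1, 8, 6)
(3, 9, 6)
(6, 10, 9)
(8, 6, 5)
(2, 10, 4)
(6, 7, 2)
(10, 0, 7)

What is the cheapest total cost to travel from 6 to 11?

16

Running Dijkstra from 6:
6: 0
7: 2  (via 6)
1: 8  (via 7)
3: 8  (via 7)
9: 8  (via 7)
2: 9  (via 1)
10: 9  (via 6)
8: 14  (via 1)
5: 15  (via 8)
0: 16  (via 10)
11: 16  (via 5)
Shortest route: 6–7–1–8–5–11 = 16.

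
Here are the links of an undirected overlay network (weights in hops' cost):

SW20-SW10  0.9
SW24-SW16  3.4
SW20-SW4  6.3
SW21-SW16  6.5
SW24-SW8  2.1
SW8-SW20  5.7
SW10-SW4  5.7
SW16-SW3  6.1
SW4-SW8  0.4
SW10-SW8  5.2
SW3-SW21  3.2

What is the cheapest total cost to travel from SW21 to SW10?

17.2 hops' cost

Candidate routes:
SW21 - SW16 - SW24 - SW8 - SW4 - SW10: 6.5+3.4+2.1+0.4+5.7 = 18.1
SW21 - SW16 - SW24 - SW8 - SW4 - SW20 - SW10: 6.5+3.4+2.1+0.4+6.3+0.9 = 19.6
SW21 - SW16 - SW24 - SW8 - SW10: 6.5+3.4+2.1+5.2 = 17.2
SW21 - SW16 - SW24 - SW8 - SW20 - SW10: 6.5+3.4+2.1+5.7+0.9 = 18.6
The minimum is 17.2 hops' cost via SW21 - SW16 - SW24 - SW8 - SW10.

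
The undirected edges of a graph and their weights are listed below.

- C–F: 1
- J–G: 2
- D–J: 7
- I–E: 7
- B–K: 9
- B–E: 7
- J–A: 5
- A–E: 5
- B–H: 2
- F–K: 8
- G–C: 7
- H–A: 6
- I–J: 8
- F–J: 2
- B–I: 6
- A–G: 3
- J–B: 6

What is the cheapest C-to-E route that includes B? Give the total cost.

Shortest C→B: C → F → J → B = 9
Shortest B→E: B → E = 7
Total via B: 9 + 7 = 16.

16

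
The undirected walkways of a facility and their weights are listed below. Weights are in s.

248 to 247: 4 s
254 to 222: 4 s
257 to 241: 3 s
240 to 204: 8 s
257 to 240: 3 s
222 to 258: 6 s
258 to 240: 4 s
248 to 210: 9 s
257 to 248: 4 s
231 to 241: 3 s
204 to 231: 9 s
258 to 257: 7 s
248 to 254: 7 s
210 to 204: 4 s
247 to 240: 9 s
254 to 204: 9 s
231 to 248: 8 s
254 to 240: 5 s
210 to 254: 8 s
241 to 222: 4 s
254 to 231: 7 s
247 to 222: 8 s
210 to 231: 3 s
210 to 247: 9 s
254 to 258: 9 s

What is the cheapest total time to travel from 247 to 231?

12 s

Enumerating some paths:
247 - 222 - 241 - 231: 8+4+3 = 15
247 - 248 - 257 - 241 - 231: 4+4+3+3 = 14
247 - 248 - 231: 4+8 = 12
Cheapest is 247 - 248 - 231 at 12 s.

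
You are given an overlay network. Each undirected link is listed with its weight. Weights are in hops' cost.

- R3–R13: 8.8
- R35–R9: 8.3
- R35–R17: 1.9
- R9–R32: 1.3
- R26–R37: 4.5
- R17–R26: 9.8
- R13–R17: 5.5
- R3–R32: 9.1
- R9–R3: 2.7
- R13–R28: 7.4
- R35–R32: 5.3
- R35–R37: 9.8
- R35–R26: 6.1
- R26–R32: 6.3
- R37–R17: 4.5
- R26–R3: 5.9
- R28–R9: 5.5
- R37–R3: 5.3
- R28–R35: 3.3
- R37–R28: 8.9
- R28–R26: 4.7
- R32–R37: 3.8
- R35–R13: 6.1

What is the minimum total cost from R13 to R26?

Running Dijkstra from R13:
R13: 0
R17: 5.5  (via R13)
R35: 6.1  (via R13)
R28: 7.4  (via R13)
R3: 8.8  (via R13)
R37: 10  (via R17)
R32: 11.4  (via R35)
R9: 11.5  (via R3)
R26: 12.1  (via R28)
Shortest route: R13–R28–R26 = 12.1 hops' cost.

12.1 hops' cost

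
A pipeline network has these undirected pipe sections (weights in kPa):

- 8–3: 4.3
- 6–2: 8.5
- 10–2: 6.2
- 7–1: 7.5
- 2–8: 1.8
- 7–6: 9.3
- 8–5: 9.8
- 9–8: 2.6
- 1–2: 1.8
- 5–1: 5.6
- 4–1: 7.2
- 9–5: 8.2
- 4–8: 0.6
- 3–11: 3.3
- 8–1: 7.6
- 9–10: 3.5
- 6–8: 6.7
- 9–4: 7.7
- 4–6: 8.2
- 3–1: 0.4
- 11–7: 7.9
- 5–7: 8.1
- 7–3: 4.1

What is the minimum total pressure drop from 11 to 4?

7.9 kPa

Compare a few routes:
11 - 3 - 8 - 4: 3.3+4.3+0.6 = 8.2
11 - 3 - 1 - 4: 3.3+0.4+7.2 = 10.9
11 - 3 - 1 - 2 - 8 - 4: 3.3+0.4+1.8+1.8+0.6 = 7.9
Cheapest is 11 - 3 - 1 - 2 - 8 - 4 at 7.9 kPa.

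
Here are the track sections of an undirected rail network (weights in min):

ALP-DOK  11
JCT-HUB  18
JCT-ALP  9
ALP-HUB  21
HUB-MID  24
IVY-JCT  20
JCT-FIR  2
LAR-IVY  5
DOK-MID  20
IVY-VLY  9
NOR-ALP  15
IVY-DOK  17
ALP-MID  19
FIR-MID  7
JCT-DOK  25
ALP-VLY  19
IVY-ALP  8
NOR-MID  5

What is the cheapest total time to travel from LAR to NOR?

Shortest distances from LAR:
LAR: 0
IVY: 5  (via LAR)
ALP: 13  (via IVY)
VLY: 14  (via IVY)
DOK: 22  (via IVY)
JCT: 22  (via ALP)
FIR: 24  (via JCT)
NOR: 28  (via ALP)
Shortest route: LAR → IVY → ALP → NOR = 28 min.

28 min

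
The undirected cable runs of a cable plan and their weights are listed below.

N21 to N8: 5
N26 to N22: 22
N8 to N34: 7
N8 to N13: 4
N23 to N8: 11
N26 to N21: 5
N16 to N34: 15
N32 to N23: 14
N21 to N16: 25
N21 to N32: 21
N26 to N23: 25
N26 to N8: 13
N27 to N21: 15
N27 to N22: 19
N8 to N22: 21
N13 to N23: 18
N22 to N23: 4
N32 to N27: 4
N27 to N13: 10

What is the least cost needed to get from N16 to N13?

26

Shortest distances from N16:
N16: 0
N34: 15  (via N16)
N8: 22  (via N34)
N21: 25  (via N16)
N13: 26  (via N8)
Shortest route: N16–N34–N8–N13 = 26.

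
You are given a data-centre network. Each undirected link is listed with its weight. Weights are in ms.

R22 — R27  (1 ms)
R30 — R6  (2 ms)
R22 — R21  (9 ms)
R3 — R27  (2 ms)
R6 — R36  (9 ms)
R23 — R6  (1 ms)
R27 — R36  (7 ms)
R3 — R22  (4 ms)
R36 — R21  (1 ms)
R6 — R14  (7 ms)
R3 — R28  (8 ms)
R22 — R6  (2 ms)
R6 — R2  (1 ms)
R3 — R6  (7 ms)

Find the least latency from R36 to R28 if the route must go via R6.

22 ms

Best R36 to R6: R36–R6 costing 9
Shortest R6→R28: R6–R22–R27–R3–R28 = 13
Total via R6: 9 + 13 = 22 ms.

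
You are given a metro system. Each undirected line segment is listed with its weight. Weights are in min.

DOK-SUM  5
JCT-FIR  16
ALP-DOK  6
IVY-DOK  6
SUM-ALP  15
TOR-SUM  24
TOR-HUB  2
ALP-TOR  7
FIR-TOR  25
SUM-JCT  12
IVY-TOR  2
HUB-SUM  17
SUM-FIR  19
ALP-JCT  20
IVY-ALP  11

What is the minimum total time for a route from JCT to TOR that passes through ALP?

27 min

Shortest JCT→ALP: JCT–ALP = 20
Shortest ALP→TOR: ALP–TOR = 7
Total via ALP: 20 + 7 = 27 min.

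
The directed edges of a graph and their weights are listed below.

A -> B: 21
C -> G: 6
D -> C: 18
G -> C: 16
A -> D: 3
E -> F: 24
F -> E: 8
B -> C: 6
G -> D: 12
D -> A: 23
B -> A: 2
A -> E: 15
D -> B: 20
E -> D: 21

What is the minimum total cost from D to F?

61

Candidate routes:
D - A - E - F: 23+15+24 = 62
D - B - A - E - F: 20+2+15+24 = 61
Cheapest is D - B - A - E - F at 61.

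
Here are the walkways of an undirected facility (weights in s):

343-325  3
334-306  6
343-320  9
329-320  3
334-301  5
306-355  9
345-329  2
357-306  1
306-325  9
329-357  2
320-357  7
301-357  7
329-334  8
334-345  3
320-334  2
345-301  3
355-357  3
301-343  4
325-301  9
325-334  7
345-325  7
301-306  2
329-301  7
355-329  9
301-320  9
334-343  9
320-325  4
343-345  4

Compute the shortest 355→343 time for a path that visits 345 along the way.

Shortest 355→345: 355–357–329–345 = 7
Shortest 345→343: 345–343 = 4
Total via 345: 7 + 4 = 11 s.

11 s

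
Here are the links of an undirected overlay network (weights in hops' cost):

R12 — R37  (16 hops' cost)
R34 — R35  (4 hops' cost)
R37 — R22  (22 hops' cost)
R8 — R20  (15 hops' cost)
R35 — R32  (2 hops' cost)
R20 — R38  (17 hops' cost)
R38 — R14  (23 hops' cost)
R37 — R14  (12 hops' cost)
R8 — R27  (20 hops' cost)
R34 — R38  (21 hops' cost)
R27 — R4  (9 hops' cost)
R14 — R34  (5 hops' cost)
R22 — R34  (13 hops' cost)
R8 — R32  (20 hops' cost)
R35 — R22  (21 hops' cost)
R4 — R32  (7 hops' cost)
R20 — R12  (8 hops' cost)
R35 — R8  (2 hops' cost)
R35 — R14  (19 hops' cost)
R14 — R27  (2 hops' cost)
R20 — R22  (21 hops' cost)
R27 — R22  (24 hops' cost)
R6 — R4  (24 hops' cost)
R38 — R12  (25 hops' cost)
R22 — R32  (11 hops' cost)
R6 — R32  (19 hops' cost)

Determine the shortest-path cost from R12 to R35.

25 hops' cost

Settle nodes by increasing distance from R12:
R12: 0
R20: 8  (via R12)
R37: 16  (via R12)
R8: 23  (via R20)
R38: 25  (via R12)
R35: 25  (via R8)
Shortest route: R12 → R20 → R8 → R35 = 25 hops' cost.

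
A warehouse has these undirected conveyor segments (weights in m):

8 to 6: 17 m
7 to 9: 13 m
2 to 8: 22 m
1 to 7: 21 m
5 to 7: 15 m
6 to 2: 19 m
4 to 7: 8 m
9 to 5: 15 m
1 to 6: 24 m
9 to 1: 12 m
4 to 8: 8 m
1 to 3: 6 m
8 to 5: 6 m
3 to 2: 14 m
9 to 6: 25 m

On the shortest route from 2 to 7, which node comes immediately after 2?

Candidate routes:
2–3–1–7: 14+6+21 = 41
2–3–1–9–7: 14+6+12+13 = 45
2–8–4–7: 22+8+8 = 38
2–8–5–7: 22+6+15 = 43
The minimum is 38 m via 2–8–4–7.
So from 2 the first move is to 8.

8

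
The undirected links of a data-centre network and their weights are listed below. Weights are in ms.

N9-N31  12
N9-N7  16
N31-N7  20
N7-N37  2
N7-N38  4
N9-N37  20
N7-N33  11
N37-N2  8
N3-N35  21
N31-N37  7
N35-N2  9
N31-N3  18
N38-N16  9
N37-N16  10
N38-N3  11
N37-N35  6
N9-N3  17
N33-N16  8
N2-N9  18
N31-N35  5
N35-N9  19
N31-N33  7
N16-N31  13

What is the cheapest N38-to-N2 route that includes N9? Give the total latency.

Shortest N38→N9: N38 → N7 → N9 = 20
Shortest N9→N2: N9 → N2 = 18
Total via N9: 20 + 18 = 38 ms.

38 ms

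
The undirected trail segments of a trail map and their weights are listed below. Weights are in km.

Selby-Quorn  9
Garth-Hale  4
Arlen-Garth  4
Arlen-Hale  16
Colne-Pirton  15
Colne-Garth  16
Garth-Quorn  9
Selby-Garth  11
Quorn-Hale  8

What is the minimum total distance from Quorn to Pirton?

Shortest distances from Quorn:
Quorn: 0
Hale: 8  (via Quorn)
Selby: 9  (via Quorn)
Garth: 9  (via Quorn)
Arlen: 13  (via Garth)
Colne: 25  (via Garth)
Pirton: 40  (via Colne)
Shortest route: Quorn–Garth–Colne–Pirton = 40 km.

40 km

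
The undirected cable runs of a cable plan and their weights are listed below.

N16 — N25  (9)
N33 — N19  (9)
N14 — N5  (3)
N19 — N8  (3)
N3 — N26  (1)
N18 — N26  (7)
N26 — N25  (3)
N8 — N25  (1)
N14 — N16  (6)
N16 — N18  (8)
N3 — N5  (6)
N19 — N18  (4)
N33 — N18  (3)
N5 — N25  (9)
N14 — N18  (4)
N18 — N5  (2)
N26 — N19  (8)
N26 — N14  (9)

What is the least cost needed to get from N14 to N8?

Candidate routes:
N14–N5–N18–N19–N8: 3+2+4+3 = 12
N14–N18–N19–N8: 4+4+3 = 11
Cheapest is N14–N18–N19–N8 at 11.

11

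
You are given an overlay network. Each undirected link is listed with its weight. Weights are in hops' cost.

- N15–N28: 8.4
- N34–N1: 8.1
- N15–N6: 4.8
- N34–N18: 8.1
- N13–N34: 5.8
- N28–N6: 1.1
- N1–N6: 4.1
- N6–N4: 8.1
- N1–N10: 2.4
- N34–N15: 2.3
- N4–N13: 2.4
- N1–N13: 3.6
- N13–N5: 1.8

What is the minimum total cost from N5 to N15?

9.9 hops' cost

Compare a few routes:
N5–N13–N1–N6–N15: 1.8+3.6+4.1+4.8 = 14.3
N5–N13–N34–N15: 1.8+5.8+2.3 = 9.9
The minimum is 9.9 hops' cost via N5–N13–N34–N15.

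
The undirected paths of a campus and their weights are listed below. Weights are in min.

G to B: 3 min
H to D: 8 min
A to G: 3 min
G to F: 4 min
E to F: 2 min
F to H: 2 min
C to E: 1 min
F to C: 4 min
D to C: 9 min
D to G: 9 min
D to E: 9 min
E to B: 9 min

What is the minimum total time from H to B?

9 min

Compare a few routes:
H → F → G → B: 2+4+3 = 9
H → F → E → B: 2+2+9 = 13
The minimum is 9 min via H → F → G → B.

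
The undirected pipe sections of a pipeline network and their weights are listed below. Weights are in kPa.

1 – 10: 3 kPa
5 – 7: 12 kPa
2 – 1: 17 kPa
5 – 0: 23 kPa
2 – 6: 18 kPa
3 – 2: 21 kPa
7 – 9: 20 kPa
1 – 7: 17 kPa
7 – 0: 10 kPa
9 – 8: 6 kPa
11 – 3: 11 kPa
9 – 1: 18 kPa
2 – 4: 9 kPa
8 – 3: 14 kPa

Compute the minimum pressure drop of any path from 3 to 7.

Enumerating some paths:
3–8–9–7: 14+6+20 = 40
3–8–9–1–7: 14+6+18+17 = 55
Cheapest is 3–8–9–7 at 40 kPa.

40 kPa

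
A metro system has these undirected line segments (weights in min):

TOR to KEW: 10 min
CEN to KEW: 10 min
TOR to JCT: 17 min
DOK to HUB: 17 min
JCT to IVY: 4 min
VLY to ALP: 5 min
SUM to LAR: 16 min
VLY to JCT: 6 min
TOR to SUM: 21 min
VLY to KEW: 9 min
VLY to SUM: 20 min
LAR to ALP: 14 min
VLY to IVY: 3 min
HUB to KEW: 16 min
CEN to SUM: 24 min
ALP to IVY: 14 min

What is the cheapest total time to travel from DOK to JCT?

48 min

Compare a few routes:
DOK–HUB–KEW–VLY–JCT: 17+16+9+6 = 48
DOK–HUB–KEW–VLY–IVY–JCT: 17+16+9+3+4 = 49
Cheapest is DOK–HUB–KEW–VLY–JCT at 48 min.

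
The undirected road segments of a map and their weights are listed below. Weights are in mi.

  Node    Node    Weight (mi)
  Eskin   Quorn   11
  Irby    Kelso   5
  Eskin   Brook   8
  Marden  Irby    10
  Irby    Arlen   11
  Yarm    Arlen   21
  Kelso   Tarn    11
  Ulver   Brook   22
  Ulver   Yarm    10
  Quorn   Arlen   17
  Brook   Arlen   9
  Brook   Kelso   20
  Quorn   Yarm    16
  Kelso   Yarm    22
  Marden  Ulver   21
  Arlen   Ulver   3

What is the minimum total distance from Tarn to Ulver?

30 mi

Running Dijkstra from Tarn:
Tarn: 0
Kelso: 11  (via Tarn)
Irby: 16  (via Kelso)
Marden: 26  (via Irby)
Arlen: 27  (via Irby)
Ulver: 30  (via Arlen)
Shortest route: Tarn → Kelso → Irby → Arlen → Ulver = 30 mi.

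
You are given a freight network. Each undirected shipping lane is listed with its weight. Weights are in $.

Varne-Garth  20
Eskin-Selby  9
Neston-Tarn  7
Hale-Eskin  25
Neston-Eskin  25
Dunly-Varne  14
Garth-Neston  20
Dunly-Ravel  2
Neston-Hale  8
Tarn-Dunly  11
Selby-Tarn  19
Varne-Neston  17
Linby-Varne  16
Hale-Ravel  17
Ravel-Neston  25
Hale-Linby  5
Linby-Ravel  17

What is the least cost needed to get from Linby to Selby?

Shortest distances from Linby:
Linby: 0
Hale: 5  (via Linby)
Neston: 13  (via Hale)
Varne: 16  (via Linby)
Ravel: 17  (via Linby)
Dunly: 19  (via Ravel)
Tarn: 20  (via Neston)
Eskin: 30  (via Hale)
Garth: 33  (via Neston)
Selby: 39  (via Tarn)
Shortest route: Linby–Hale–Neston–Tarn–Selby = $39.

$39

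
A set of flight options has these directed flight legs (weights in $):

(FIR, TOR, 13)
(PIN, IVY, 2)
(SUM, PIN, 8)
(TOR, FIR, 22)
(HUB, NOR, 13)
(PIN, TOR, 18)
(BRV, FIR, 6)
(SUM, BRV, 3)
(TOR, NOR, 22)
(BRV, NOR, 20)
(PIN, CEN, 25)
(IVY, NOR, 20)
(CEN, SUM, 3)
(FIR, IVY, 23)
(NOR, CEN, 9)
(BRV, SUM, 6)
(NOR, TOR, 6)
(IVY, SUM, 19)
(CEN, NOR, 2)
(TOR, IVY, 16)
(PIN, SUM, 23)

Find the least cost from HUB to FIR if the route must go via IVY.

Shortest HUB→IVY: HUB–NOR–TOR–IVY = 35
Best IVY to FIR: IVY–SUM–BRV–FIR costing 28
Total via IVY: 35 + 28 = $63.

$63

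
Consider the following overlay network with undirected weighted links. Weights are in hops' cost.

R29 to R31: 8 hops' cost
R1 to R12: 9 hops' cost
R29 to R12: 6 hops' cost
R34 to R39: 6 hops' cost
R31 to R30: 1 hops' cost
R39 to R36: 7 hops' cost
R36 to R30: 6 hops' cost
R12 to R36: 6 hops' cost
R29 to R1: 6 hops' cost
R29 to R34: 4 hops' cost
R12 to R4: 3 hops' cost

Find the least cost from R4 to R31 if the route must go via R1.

26 hops' cost

Best R4 to R1: R4–R12–R1 costing 12
Best R1 to R31: R1–R29–R31 costing 14
Total via R1: 12 + 14 = 26 hops' cost.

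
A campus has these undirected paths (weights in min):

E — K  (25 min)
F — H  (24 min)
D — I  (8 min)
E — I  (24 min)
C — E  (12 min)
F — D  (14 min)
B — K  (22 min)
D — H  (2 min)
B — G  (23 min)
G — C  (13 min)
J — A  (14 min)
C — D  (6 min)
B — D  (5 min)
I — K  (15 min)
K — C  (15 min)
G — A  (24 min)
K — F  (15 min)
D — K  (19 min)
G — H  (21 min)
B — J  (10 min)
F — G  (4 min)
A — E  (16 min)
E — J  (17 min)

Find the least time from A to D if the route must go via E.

Best A to E: A → E costing 16
Best E to D: E → C → D costing 18
Total via E: 16 + 18 = 34 min.

34 min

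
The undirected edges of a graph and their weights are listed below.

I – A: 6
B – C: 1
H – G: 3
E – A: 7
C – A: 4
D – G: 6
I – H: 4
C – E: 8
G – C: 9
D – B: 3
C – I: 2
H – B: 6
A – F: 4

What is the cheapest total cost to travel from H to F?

14

Candidate routes:
H–I–A–F: 4+6+4 = 14
H–G–C–A–F: 3+9+4+4 = 20
H–B–C–A–F: 6+1+4+4 = 15
H–B–C–I–A–F: 6+1+2+6+4 = 19
The minimum is 14 via H–I–A–F.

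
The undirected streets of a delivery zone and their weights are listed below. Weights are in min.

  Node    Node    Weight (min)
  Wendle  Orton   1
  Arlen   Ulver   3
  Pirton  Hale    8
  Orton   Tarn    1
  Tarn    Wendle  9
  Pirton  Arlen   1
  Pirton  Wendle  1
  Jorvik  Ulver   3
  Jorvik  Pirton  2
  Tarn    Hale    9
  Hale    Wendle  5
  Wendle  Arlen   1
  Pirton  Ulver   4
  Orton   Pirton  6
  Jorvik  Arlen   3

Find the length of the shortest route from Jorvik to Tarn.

Settle nodes by increasing distance from Jorvik:
Jorvik: 0
Pirton: 2  (via Jorvik)
Arlen: 3  (via Jorvik)
Wendle: 3  (via Pirton)
Ulver: 3  (via Jorvik)
Orton: 4  (via Wendle)
Tarn: 5  (via Orton)
Shortest route: Jorvik–Pirton–Wendle–Orton–Tarn = 5 min.

5 min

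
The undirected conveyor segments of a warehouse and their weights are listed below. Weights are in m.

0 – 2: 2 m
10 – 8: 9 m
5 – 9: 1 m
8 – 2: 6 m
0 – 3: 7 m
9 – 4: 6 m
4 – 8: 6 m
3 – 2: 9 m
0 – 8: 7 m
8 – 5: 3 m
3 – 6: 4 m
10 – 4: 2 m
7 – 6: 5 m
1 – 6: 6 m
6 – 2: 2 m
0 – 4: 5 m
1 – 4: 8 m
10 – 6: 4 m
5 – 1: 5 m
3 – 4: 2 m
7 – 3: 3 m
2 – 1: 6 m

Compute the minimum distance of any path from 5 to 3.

9 m

Candidate routes:
5 → 1 → 6 → 3: 5+6+4 = 15
5 → 8 → 4 → 3: 3+6+2 = 11
5 → 9 → 4 → 3: 1+6+2 = 9
Cheapest is 5 → 9 → 4 → 3 at 9 m.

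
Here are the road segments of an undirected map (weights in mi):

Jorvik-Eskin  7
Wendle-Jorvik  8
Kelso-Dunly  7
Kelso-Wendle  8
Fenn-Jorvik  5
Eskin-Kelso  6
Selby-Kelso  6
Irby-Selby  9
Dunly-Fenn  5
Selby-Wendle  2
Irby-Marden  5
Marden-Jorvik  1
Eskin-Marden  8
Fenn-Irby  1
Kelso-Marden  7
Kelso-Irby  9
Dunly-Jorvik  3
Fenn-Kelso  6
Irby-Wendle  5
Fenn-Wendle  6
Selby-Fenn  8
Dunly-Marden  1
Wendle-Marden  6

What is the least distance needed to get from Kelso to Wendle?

Enumerating some paths:
Kelso - Wendle: 8 = 8
Kelso - Fenn - Irby - Wendle: 6+1+5 = 12
Kelso - Fenn - Wendle: 6+6 = 12
Kelso - Marden - Wendle: 7+6 = 13
The minimum is 8 mi via Kelso - Wendle.

8 mi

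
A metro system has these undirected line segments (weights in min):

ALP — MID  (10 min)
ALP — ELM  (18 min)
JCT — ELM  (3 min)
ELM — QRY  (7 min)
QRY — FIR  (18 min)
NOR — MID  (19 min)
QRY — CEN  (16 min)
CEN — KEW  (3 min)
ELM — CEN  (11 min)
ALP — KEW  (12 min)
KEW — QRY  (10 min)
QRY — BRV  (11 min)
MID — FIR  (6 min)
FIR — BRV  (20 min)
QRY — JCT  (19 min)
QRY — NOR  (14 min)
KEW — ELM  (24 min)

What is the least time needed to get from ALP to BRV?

33 min

Candidate routes:
ALP → MID → FIR → BRV: 10+6+20 = 36
ALP → KEW → QRY → BRV: 12+10+11 = 33
ALP → ELM → QRY → BRV: 18+7+11 = 36
The minimum is 33 min via ALP → KEW → QRY → BRV.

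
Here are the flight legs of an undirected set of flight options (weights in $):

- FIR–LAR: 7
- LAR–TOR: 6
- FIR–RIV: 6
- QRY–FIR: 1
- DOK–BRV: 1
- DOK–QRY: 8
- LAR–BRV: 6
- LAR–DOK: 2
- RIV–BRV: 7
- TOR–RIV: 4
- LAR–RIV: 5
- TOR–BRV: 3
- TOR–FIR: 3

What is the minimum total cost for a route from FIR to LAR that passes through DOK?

$9

Shortest FIR→DOK: FIR–TOR–BRV–DOK = 7
Best DOK to LAR: DOK–LAR costing 2
Total via DOK: 7 + 2 = $9.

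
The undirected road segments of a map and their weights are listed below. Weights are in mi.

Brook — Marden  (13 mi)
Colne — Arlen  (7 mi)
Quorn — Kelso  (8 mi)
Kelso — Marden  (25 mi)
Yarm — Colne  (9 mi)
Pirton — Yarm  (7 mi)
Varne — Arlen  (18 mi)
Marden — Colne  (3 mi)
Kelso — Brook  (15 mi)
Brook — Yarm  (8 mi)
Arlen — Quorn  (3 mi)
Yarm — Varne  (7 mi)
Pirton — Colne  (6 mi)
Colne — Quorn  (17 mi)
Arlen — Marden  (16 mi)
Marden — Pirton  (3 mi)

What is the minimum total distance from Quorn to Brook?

Shortest distances from Quorn:
Quorn: 0
Arlen: 3  (via Quorn)
Kelso: 8  (via Quorn)
Colne: 10  (via Arlen)
Marden: 13  (via Colne)
Pirton: 16  (via Colne)
Yarm: 19  (via Colne)
Varne: 21  (via Arlen)
Brook: 23  (via Kelso)
Shortest route: Quorn → Kelso → Brook = 23 mi.

23 mi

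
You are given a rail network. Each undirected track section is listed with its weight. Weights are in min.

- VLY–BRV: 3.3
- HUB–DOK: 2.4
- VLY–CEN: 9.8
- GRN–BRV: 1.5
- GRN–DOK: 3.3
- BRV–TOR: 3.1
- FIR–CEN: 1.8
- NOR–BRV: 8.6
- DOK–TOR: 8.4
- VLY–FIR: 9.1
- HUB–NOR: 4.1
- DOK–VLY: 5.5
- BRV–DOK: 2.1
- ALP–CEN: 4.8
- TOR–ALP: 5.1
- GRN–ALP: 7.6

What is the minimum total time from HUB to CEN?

Enumerating some paths:
HUB - DOK - GRN - ALP - CEN: 2.4+3.3+7.6+4.8 = 18.1
HUB - DOK - BRV - VLY - CEN: 2.4+2.1+3.3+9.8 = 17.6
HUB - DOK - VLY - CEN: 2.4+5.5+9.8 = 17.7
HUB - DOK - BRV - TOR - ALP - CEN: 2.4+2.1+3.1+5.1+4.8 = 17.5
Cheapest is HUB - DOK - BRV - TOR - ALP - CEN at 17.5 min.

17.5 min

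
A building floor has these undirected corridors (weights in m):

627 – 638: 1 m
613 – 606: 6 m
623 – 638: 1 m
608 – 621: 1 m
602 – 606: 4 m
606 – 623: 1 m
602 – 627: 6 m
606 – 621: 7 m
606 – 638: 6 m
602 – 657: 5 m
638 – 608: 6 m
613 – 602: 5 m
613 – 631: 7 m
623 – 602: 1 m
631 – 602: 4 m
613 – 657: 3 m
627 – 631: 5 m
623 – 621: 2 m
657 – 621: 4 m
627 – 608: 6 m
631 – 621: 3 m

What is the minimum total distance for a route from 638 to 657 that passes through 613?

Best 638 to 613: 638–623–602–613 costing 7
Shortest 613→657: 613–657 = 3
Total via 613: 7 + 3 = 10 m.

10 m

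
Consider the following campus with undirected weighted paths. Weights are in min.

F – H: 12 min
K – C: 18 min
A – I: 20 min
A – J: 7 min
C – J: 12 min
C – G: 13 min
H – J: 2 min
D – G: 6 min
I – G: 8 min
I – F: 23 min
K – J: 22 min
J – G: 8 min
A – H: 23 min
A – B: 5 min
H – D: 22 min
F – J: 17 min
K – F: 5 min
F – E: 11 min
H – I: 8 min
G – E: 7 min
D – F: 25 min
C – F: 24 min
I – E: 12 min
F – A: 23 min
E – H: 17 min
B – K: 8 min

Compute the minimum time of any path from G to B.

Running Dijkstra from G:
G: 0
D: 6  (via G)
E: 7  (via G)
I: 8  (via G)
J: 8  (via G)
H: 10  (via J)
C: 13  (via G)
A: 15  (via J)
F: 18  (via E)
B: 20  (via A)
Shortest route: G → J → A → B = 20 min.

20 min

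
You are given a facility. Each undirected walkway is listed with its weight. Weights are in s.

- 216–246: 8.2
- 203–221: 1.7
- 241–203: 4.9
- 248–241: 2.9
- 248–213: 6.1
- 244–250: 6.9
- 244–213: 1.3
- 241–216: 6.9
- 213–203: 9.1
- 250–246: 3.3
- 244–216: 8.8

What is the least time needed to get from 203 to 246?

20 s

Compare a few routes:
203 - 213 - 244 - 250 - 246: 9.1+1.3+6.9+3.3 = 20.6
203 - 241 - 248 - 213 - 244 - 250 - 246: 4.9+2.9+6.1+1.3+6.9+3.3 = 25.4
203 - 241 - 216 - 246: 4.9+6.9+8.2 = 20
203 - 213 - 244 - 216 - 246: 9.1+1.3+8.8+8.2 = 27.4
Cheapest is 203 - 241 - 216 - 246 at 20 s.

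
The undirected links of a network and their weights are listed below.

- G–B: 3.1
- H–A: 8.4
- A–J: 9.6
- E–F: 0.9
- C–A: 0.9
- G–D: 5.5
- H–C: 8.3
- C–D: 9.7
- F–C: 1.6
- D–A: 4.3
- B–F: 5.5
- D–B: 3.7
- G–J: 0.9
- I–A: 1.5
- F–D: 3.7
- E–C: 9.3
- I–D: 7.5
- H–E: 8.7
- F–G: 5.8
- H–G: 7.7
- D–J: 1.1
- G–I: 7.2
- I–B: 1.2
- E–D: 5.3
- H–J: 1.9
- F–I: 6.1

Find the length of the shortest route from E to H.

7.6

Shortest distances from E:
E: 0
F: 0.9  (via E)
C: 2.5  (via F)
A: 3.4  (via C)
D: 4.6  (via F)
I: 4.9  (via A)
J: 5.7  (via D)
B: 6.1  (via I)
G: 6.6  (via J)
H: 7.6  (via J)
Shortest route: E → F → D → J → H = 7.6.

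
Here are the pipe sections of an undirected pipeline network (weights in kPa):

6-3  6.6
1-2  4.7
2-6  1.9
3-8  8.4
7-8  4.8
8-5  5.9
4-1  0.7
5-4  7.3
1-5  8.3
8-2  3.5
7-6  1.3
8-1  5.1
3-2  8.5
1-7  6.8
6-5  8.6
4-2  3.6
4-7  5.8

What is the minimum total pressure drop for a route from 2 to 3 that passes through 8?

11.9 kPa

Best 2 to 8: 2 → 8 costing 3.5
Best 8 to 3: 8 → 3 costing 8.4
Total via 8: 3.5 + 8.4 = 11.9 kPa.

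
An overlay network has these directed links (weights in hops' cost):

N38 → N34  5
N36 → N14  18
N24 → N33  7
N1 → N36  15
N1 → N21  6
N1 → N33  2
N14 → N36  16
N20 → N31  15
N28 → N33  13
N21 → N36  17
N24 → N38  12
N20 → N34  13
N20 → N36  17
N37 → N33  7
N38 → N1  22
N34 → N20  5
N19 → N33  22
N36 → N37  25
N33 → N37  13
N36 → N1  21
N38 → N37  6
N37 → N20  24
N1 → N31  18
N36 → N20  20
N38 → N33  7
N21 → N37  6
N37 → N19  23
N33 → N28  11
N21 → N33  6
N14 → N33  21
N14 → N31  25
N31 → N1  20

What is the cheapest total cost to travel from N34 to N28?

Shortest distances from N34:
N34: 0
N20: 5  (via N34)
N31: 20  (via N20)
N36: 22  (via N20)
N14: 40  (via N36)
N1: 40  (via N31)
N33: 42  (via N1)
N21: 46  (via N1)
N37: 47  (via N36)
N28: 53  (via N33)
Shortest route: N34 → N20 → N31 → N1 → N33 → N28 = 53 hops' cost.

53 hops' cost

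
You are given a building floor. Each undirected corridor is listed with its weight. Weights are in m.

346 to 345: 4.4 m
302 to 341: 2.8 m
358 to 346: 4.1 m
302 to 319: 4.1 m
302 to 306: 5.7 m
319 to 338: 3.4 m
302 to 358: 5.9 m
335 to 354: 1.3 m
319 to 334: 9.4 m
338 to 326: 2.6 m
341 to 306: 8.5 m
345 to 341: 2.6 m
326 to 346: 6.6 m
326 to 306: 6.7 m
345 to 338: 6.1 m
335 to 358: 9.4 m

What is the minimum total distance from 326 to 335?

Candidate routes:
326 → 338 → 345 → 346 → 358 → 335: 2.6+6.1+4.4+4.1+9.4 = 26.6
326 → 338 → 319 → 302 → 358 → 335: 2.6+3.4+4.1+5.9+9.4 = 25.4
326 → 346 → 358 → 335: 6.6+4.1+9.4 = 20.1
Cheapest is 326 → 346 → 358 → 335 at 20.1 m.

20.1 m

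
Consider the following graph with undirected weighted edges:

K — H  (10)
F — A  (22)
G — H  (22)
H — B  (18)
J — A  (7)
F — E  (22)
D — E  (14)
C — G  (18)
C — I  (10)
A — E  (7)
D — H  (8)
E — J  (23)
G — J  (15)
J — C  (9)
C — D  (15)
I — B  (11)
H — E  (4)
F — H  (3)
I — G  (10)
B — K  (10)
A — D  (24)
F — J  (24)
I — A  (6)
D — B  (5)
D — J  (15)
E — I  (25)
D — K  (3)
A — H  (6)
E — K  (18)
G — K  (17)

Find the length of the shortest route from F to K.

13

Enumerating some paths:
F → H → K: 3+10 = 13
F → H → D → K: 3+8+3 = 14
The minimum is 13 via F → H → K.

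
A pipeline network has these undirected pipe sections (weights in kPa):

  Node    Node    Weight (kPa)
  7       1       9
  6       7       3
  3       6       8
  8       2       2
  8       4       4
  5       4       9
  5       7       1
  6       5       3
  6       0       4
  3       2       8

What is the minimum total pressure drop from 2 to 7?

16 kPa

Shortest distances from 2:
2: 0
8: 2  (via 2)
4: 6  (via 8)
3: 8  (via 2)
5: 15  (via 4)
6: 16  (via 3)
7: 16  (via 5)
Shortest route: 2–8–4–5–7 = 16 kPa.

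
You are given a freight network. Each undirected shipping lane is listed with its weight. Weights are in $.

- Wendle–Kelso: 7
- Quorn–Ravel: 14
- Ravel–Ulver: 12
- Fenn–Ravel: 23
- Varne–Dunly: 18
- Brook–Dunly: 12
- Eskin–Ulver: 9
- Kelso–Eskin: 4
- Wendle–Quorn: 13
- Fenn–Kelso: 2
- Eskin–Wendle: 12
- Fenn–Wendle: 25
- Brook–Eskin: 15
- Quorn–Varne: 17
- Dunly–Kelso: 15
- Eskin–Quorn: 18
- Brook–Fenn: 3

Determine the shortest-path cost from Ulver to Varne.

Running Dijkstra from Ulver:
Ulver: 0
Eskin: 9  (via Ulver)
Ravel: 12  (via Ulver)
Kelso: 13  (via Eskin)
Fenn: 15  (via Kelso)
Brook: 18  (via Fenn)
Wendle: 20  (via Kelso)
Quorn: 26  (via Ravel)
Dunly: 28  (via Kelso)
Varne: 43  (via Quorn)
Shortest route: Ulver → Ravel → Quorn → Varne = $43.

$43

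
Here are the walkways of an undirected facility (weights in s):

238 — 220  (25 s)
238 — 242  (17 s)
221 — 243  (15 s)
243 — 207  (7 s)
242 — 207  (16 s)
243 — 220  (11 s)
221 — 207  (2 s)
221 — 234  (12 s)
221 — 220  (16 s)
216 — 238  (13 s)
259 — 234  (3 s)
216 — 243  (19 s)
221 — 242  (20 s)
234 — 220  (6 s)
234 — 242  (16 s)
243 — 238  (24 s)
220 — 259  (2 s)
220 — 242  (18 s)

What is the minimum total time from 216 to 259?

32 s

Candidate routes:
216 → 243 → 220 → 234 → 259: 19+11+6+3 = 39
216 → 243 → 220 → 259: 19+11+2 = 32
Cheapest is 216 → 243 → 220 → 259 at 32 s.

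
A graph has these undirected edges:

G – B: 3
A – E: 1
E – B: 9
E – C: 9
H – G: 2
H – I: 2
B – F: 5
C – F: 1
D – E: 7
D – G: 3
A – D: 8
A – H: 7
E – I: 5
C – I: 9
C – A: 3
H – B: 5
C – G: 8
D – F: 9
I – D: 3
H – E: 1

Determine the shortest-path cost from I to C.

Enumerating some paths:
I → H → E → A → C: 2+1+1+3 = 7
I → E → A → C: 5+1+3 = 9
I → C: 9 = 9
I → H → E → C: 2+1+9 = 12
Cheapest is I → H → E → A → C at 7.

7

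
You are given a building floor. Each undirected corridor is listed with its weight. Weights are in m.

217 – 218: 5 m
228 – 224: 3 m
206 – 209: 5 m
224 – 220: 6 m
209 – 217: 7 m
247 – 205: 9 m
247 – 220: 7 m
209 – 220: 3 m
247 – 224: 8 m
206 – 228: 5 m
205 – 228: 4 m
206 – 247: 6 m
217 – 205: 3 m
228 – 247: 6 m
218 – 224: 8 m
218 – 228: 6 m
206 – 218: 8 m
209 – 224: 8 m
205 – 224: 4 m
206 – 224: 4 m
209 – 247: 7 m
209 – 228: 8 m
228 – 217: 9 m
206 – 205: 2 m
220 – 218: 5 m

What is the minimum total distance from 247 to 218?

Running Dijkstra from 247:
247: 0
206: 6  (via 247)
228: 6  (via 247)
220: 7  (via 247)
209: 7  (via 247)
205: 8  (via 206)
224: 8  (via 247)
217: 11  (via 205)
218: 12  (via 228)
Shortest route: 247–228–218 = 12 m.

12 m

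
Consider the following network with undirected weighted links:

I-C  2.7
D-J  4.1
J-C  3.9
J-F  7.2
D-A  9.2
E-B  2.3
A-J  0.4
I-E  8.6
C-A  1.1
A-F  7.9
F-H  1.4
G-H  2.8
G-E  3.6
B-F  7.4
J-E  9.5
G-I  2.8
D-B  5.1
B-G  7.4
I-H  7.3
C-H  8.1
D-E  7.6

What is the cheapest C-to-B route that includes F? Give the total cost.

Best C to F: C → A → J → F costing 8.7
Best F to B: F → B costing 7.4
Total via F: 8.7 + 7.4 = 16.1.

16.1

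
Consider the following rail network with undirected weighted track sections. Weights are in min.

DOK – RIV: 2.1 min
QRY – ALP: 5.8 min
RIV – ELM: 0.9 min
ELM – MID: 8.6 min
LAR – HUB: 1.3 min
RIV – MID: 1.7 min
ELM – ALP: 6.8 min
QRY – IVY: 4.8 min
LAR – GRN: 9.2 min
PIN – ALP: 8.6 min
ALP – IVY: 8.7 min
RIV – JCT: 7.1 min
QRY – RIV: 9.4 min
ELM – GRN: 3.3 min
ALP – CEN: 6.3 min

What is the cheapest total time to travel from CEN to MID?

15.7 min

Running Dijkstra from CEN:
CEN: 0
ALP: 6.3  (via CEN)
QRY: 12.1  (via ALP)
ELM: 13.1  (via ALP)
RIV: 14  (via ELM)
PIN: 14.9  (via ALP)
IVY: 15  (via ALP)
MID: 15.7  (via RIV)
Shortest route: CEN → ALP → ELM → RIV → MID = 15.7 min.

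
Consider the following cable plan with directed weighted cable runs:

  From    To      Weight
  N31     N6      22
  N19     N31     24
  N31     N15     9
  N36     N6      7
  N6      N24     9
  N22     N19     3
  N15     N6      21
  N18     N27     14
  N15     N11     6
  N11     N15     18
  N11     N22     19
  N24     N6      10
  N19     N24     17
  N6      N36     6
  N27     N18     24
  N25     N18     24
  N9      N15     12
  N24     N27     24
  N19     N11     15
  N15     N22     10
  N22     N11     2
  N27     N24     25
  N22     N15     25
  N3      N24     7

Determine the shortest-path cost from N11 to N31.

Compare a few routes:
N11 - N22 - N19 - N31: 19+3+24 = 46
N11 - N15 - N22 - N19 - N31: 18+10+3+24 = 55
The minimum is 46 via N11 - N22 - N19 - N31.

46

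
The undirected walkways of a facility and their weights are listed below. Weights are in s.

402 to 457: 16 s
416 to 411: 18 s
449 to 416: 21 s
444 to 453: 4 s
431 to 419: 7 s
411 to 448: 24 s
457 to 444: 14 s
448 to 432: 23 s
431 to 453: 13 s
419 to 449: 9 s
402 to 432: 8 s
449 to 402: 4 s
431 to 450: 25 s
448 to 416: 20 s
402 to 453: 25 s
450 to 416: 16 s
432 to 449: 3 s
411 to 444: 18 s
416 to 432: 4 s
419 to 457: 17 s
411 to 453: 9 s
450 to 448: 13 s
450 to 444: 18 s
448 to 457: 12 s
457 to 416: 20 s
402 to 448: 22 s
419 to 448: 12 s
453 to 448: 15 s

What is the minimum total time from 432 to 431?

Compare a few routes:
432 - 449 - 419 - 431: 3+9+7 = 19
432 - 402 - 449 - 419 - 431: 8+4+9+7 = 28
The minimum is 19 s via 432 - 449 - 419 - 431.

19 s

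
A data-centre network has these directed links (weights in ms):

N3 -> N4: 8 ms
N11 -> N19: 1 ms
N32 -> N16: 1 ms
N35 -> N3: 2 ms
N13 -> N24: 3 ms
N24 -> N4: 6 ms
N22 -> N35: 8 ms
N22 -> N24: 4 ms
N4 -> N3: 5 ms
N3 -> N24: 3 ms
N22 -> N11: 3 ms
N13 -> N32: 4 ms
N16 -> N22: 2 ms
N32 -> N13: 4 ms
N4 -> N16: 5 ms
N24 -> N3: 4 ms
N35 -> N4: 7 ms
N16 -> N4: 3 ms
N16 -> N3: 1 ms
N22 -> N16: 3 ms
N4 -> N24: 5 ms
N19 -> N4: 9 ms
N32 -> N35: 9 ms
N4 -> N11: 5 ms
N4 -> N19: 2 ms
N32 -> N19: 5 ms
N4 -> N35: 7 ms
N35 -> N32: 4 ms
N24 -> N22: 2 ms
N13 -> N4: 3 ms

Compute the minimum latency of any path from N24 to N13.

18 ms

Shortest distances from N24:
N24: 0
N22: 2  (via N24)
N3: 4  (via N24)
N11: 5  (via N22)
N16: 5  (via N22)
N19: 6  (via N11)
N4: 6  (via N24)
N35: 10  (via N22)
N32: 14  (via N35)
N13: 18  (via N32)
Shortest route: N24 → N22 → N35 → N32 → N13 = 18 ms.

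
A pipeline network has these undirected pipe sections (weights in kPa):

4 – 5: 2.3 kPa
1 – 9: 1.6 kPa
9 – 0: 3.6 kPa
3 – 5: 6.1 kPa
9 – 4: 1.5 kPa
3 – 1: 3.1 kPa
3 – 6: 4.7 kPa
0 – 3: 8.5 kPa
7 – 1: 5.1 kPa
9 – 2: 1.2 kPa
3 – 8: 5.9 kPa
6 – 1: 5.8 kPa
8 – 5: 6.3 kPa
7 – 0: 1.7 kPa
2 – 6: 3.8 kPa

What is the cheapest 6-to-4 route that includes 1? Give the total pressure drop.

8.9 kPa

Shortest 6→1: 6 → 1 = 5.8
Shortest 1→4: 1 → 9 → 4 = 3.1
Total via 1: 5.8 + 3.1 = 8.9 kPa.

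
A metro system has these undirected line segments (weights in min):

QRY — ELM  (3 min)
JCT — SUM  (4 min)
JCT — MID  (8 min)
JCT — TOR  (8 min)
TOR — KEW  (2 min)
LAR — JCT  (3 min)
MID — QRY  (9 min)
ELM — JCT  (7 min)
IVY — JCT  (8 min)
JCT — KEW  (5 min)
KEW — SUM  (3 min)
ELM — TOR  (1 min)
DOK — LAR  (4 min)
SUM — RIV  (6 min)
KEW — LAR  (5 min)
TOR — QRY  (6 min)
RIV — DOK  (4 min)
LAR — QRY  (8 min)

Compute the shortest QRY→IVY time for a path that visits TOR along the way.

Best QRY to TOR: QRY → ELM → TOR costing 4
Shortest TOR→IVY: TOR → KEW → JCT → IVY = 15
Total via TOR: 4 + 15 = 19 min.

19 min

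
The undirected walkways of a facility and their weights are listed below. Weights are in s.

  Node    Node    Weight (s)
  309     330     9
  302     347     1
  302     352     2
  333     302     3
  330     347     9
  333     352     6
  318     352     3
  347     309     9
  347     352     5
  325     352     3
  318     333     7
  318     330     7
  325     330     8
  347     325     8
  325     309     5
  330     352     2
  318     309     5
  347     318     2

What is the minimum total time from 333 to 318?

6 s

Shortest distances from 333:
333: 0
302: 3  (via 333)
347: 4  (via 302)
352: 5  (via 302)
318: 6  (via 347)
Shortest route: 333–302–347–318 = 6 s.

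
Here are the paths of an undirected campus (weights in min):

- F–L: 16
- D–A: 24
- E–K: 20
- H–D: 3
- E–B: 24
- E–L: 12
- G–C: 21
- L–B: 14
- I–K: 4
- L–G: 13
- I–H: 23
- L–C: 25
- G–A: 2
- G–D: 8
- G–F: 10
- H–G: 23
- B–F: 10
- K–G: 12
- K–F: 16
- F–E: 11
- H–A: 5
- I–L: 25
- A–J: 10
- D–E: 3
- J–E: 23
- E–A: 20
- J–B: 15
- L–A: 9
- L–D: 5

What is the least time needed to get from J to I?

28 min

Enumerating some paths:
J–A–G–F–K–I: 10+2+10+16+4 = 42
J–A–H–D–G–K–I: 10+5+3+8+12+4 = 42
J–A–G–K–I: 10+2+12+4 = 28
J–A–H–I: 10+5+23 = 38
Cheapest is J–A–G–K–I at 28 min.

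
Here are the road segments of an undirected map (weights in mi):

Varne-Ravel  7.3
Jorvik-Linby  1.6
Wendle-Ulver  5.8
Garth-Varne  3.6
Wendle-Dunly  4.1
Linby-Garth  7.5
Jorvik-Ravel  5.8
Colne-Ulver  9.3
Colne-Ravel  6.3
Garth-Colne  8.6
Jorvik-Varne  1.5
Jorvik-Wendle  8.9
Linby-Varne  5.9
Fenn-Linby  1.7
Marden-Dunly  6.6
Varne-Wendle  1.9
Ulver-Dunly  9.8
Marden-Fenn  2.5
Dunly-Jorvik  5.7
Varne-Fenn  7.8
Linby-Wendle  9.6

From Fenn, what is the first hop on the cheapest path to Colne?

Enumerating some paths:
Fenn–Linby–Garth–Colne: 1.7+7.5+8.6 = 17.8
Fenn–Linby–Jorvik–Varne–Ravel–Colne: 1.7+1.6+1.5+7.3+6.3 = 18.4
Fenn–Linby–Jorvik–Varne–Garth–Colne: 1.7+1.6+1.5+3.6+8.6 = 17
Fenn–Linby–Jorvik–Ravel–Colne: 1.7+1.6+5.8+6.3 = 15.4
The minimum is 15.4 mi via Fenn–Linby–Jorvik–Ravel–Colne.
So from Fenn the first move is to Linby.

Linby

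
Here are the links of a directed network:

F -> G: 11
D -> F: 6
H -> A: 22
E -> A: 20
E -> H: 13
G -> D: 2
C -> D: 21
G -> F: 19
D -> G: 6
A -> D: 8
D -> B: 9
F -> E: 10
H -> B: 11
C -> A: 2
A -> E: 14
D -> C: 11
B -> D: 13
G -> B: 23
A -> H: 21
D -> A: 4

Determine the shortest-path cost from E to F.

Enumerating some paths:
E → H → B → D → F: 13+11+13+6 = 43
E → A → D → F: 20+8+6 = 34
The minimum is 34 via E → A → D → F.

34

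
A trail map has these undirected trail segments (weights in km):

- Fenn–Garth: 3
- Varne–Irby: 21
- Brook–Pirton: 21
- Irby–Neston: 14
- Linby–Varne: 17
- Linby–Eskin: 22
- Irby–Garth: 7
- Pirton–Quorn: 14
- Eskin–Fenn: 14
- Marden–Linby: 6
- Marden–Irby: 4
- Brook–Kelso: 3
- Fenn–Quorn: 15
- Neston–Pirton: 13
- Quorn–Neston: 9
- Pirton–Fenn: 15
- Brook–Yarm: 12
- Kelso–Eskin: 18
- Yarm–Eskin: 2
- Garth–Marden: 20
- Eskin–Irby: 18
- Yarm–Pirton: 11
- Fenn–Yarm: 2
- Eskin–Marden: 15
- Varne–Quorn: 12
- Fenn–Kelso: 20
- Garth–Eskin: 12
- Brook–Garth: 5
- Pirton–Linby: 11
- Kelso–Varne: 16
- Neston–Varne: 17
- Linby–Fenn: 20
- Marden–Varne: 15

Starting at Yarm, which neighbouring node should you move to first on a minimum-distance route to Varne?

Candidate routes:
Yarm → Fenn → Garth → Brook → Kelso → Varne: 2+3+5+3+16 = 29
Yarm → Fenn → Garth → Irby → Marden → Varne: 2+3+7+4+15 = 31
Cheapest is Yarm → Fenn → Garth → Brook → Kelso → Varne at 29 km.
So from Yarm the first move is to Fenn.

Fenn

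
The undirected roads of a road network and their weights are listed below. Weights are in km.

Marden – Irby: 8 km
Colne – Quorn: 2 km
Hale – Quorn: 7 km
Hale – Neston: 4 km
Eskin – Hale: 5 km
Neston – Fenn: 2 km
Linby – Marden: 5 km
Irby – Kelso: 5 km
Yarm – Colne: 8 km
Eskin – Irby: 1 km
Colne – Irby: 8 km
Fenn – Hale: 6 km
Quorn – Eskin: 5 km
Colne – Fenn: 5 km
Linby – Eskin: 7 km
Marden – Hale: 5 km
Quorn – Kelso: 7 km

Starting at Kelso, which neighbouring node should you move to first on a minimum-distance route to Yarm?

Enumerating some paths:
Kelso → Irby → Eskin → Quorn → Colne → Yarm: 5+1+5+2+8 = 21
Kelso → Quorn → Colne → Yarm: 7+2+8 = 17
The minimum is 17 km via Kelso → Quorn → Colne → Yarm.
So from Kelso the first move is to Quorn.

Quorn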